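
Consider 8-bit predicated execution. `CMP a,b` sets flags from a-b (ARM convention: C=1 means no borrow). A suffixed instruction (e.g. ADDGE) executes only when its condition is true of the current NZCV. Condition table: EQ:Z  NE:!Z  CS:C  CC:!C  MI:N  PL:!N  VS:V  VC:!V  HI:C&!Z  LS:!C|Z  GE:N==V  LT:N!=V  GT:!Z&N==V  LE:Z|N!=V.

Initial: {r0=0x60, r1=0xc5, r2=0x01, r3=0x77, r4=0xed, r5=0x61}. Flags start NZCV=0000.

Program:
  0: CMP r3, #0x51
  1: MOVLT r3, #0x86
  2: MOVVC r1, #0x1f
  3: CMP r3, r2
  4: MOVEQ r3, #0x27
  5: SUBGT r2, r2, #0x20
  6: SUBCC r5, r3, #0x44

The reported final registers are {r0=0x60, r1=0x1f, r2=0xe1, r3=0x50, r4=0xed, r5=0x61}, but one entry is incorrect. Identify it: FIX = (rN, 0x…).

FIX = (r3, 0x77)

[0] flags=0010 → (cmp)
[1] flags=0010 LT?F → skip
[2] flags=0010 VC?T → r1=0x1f
[3] flags=0010 → (cmp)
[4] flags=0010 EQ?F → skip
[5] flags=0010 GT?T → r2=0xe1
[6] flags=0010 CC?F → skip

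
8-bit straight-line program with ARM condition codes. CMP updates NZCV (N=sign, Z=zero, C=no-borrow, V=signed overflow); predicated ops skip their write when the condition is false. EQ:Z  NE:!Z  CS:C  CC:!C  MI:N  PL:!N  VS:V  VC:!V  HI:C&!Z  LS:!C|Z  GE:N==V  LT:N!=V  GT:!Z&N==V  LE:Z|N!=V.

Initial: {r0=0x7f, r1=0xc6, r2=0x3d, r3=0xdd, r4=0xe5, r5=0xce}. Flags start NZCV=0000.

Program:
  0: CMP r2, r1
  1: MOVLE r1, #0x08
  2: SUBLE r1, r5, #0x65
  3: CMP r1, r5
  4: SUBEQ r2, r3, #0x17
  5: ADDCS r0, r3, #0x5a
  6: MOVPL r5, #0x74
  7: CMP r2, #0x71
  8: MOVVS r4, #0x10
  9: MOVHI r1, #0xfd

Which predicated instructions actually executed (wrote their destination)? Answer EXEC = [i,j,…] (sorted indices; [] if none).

EXEC = []

[0] flags=0000 → (cmp)
[1] flags=0000 LE?F → skip
[2] flags=0000 LE?F → skip
[3] flags=1000 → (cmp)
[4] flags=1000 EQ?F → skip
[5] flags=1000 CS?F → skip
[6] flags=1000 PL?F → skip
[7] flags=1000 → (cmp)
[8] flags=1000 VS?F → skip
[9] flags=1000 HI?F → skip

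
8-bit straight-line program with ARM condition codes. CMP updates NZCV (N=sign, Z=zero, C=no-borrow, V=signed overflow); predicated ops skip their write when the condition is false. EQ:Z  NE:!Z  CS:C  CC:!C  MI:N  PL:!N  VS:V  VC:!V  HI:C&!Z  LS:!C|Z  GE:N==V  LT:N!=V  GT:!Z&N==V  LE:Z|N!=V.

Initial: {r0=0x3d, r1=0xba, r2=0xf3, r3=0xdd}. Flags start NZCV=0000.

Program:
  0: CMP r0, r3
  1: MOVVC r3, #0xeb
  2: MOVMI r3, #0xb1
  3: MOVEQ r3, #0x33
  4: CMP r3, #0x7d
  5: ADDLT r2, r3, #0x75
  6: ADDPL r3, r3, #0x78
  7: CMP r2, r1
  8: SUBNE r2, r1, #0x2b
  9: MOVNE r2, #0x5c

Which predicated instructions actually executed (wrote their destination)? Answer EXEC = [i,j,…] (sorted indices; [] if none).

0: ✓ CMP  NZCV=0000
1: ✓ MOVVC  r3←0xeb
2: · MOVMI
3: · MOVEQ
4: ✓ CMP  NZCV=0011
5: ✓ ADDLT  r2←0x60
6: ✓ ADDPL  r3←0x63
7: ✓ CMP  NZCV=1001
8: ✓ SUBNE  r2←0x8f
9: ✓ MOVNE  r2←0x5c

EXEC = [1,5,6,8,9]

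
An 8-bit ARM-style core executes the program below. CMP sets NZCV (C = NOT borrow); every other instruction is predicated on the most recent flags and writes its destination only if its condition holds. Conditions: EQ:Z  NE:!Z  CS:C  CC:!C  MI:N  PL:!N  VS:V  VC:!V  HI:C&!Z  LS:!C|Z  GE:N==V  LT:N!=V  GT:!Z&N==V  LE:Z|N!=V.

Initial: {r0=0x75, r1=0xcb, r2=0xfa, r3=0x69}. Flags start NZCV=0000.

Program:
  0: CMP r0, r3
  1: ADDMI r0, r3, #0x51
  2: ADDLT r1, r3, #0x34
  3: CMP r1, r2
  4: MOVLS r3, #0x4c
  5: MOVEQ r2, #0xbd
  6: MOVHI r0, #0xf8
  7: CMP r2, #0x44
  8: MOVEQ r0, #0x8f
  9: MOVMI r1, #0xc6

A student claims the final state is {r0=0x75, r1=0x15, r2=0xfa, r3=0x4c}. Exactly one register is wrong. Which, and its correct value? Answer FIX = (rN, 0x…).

FIX = (r1, 0xc6)

[0] flags=0010 → (cmp)
[1] flags=0010 MI?F → skip
[2] flags=0010 LT?F → skip
[3] flags=1000 → (cmp)
[4] flags=1000 LS?T → r3=0x4c
[5] flags=1000 EQ?F → skip
[6] flags=1000 HI?F → skip
[7] flags=1010 → (cmp)
[8] flags=1010 EQ?F → skip
[9] flags=1010 MI?T → r1=0xc6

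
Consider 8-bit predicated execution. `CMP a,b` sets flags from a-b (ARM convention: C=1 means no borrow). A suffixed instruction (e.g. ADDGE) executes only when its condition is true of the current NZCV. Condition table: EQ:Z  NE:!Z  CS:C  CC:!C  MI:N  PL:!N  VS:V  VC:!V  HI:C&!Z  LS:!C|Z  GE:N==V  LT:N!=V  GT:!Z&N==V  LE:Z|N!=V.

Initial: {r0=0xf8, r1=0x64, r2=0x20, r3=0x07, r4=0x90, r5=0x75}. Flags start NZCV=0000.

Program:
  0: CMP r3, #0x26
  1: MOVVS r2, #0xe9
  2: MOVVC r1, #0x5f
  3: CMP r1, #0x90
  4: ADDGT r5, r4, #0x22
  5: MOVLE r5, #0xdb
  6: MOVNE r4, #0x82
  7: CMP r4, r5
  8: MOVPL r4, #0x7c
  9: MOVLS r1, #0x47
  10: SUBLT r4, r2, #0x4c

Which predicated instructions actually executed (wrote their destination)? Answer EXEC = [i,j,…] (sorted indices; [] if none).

EXEC = [2,4,6,9,10]

[0] flags=1000 → (cmp)
[1] flags=1000 VS?F → skip
[2] flags=1000 VC?T → r1=0x5f
[3] flags=1001 → (cmp)
[4] flags=1001 GT?T → r5=0xb2
[5] flags=1001 LE?F → skip
[6] flags=1001 NE?T → r4=0x82
[7] flags=1000 → (cmp)
[8] flags=1000 PL?F → skip
[9] flags=1000 LS?T → r1=0x47
[10] flags=1000 LT?T → r4=0xd4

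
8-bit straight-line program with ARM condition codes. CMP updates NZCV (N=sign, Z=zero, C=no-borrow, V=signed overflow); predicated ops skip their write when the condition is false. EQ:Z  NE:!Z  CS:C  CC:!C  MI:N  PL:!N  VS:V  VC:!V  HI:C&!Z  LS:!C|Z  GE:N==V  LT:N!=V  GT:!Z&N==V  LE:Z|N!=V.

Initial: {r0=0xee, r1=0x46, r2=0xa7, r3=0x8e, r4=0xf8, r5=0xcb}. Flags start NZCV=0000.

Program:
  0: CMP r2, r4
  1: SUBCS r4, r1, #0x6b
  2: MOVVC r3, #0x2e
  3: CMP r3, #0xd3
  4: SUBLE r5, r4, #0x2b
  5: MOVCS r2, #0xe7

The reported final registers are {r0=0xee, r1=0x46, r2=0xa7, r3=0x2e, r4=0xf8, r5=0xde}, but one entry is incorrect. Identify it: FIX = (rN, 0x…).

0: ✓ CMP  NZCV=1000
1: · SUBCS
2: ✓ MOVVC  r3←0x2e
3: ✓ CMP  NZCV=0000
4: · SUBLE
5: · MOVCS

FIX = (r5, 0xcb)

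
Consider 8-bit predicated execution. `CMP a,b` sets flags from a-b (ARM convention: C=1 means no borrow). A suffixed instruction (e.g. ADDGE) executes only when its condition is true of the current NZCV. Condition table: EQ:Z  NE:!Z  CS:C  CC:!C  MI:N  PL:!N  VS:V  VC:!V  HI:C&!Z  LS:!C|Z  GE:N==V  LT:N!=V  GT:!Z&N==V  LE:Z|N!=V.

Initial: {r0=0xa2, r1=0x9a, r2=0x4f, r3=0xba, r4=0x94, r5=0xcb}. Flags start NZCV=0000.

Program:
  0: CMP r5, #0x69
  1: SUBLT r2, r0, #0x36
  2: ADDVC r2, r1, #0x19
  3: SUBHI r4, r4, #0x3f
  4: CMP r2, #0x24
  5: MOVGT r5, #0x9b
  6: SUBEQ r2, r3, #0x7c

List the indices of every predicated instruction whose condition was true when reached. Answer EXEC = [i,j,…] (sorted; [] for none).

[0] flags=0011 → (cmp)
[1] flags=0011 LT?T → r2=0x6c
[2] flags=0011 VC?F → skip
[3] flags=0011 HI?T → r4=0x55
[4] flags=0010 → (cmp)
[5] flags=0010 GT?T → r5=0x9b
[6] flags=0010 EQ?F → skip

EXEC = [1,3,5]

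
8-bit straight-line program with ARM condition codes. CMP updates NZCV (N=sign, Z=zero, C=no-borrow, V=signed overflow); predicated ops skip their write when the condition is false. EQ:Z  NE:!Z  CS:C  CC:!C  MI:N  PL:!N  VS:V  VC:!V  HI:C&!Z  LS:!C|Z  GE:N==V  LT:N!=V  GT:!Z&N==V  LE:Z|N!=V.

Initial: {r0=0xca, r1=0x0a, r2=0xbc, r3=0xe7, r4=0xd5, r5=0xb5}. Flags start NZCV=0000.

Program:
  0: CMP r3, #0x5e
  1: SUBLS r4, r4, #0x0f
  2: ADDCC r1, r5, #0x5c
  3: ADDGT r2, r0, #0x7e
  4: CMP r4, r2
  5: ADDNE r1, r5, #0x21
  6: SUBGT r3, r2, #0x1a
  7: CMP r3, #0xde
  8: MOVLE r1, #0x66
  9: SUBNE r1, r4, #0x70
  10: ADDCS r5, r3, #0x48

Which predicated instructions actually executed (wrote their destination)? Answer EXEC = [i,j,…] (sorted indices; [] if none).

0: ✓ CMP  NZCV=1010
1: · SUBLS
2: · ADDCC
3: · ADDGT
4: ✓ CMP  NZCV=0010
5: ✓ ADDNE  r1←0xd6
6: ✓ SUBGT  r3←0xa2
7: ✓ CMP  NZCV=1000
8: ✓ MOVLE  r1←0x66
9: ✓ SUBNE  r1←0x65
10: · ADDCS

EXEC = [5,6,8,9]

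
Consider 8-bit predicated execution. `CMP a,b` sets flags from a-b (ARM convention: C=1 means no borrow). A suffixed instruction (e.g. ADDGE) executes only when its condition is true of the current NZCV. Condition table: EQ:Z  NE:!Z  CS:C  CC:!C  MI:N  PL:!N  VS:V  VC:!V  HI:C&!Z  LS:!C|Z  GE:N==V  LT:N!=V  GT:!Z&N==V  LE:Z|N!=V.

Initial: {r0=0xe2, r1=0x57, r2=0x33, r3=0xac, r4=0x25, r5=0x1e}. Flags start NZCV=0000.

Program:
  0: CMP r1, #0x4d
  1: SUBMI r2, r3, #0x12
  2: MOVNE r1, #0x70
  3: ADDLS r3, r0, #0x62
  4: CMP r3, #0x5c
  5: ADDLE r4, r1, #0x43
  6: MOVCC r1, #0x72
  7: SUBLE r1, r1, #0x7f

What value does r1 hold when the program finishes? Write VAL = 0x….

VAL = 0xf1

0: ✓ CMP  NZCV=0010
1: · SUBMI
2: ✓ MOVNE  r1←0x70
3: · ADDLS
4: ✓ CMP  NZCV=0011
5: ✓ ADDLE  r4←0xb3
6: · MOVCC
7: ✓ SUBLE  r1←0xf1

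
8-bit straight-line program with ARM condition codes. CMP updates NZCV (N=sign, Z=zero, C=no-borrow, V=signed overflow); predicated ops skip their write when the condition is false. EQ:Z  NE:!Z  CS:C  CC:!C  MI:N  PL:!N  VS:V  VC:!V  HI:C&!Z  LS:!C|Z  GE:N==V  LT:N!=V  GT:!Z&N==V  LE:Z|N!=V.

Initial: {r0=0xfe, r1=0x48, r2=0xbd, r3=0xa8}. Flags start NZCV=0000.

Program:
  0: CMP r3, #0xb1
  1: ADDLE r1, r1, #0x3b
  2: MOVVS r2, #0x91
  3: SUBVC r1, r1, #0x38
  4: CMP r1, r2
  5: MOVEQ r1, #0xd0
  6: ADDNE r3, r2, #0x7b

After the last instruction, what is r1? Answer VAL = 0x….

0: ✓ CMP  NZCV=1000
1: ✓ ADDLE  r1←0x83
2: · MOVVS
3: ✓ SUBVC  r1←0x4b
4: ✓ CMP  NZCV=1001
5: · MOVEQ
6: ✓ ADDNE  r3←0x38

VAL = 0x4b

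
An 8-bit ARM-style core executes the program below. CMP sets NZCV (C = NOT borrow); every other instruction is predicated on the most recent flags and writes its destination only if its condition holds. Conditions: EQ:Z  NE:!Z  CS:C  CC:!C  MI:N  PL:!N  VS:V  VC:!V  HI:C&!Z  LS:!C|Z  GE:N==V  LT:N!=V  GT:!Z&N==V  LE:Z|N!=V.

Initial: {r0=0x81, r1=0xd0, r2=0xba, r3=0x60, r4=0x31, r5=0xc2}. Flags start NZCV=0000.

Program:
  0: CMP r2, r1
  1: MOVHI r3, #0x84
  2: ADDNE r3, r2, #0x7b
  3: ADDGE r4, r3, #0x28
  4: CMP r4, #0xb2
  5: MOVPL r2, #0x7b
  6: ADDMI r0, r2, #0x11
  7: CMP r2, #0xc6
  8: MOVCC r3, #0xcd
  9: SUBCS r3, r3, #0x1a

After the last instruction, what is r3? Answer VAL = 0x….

0: ✓ CMP  NZCV=1000
1: · MOVHI
2: ✓ ADDNE  r3←0x35
3: · ADDGE
4: ✓ CMP  NZCV=0000
5: ✓ MOVPL  r2←0x7b
6: · ADDMI
7: ✓ CMP  NZCV=1001
8: ✓ MOVCC  r3←0xcd
9: · SUBCS

VAL = 0xcd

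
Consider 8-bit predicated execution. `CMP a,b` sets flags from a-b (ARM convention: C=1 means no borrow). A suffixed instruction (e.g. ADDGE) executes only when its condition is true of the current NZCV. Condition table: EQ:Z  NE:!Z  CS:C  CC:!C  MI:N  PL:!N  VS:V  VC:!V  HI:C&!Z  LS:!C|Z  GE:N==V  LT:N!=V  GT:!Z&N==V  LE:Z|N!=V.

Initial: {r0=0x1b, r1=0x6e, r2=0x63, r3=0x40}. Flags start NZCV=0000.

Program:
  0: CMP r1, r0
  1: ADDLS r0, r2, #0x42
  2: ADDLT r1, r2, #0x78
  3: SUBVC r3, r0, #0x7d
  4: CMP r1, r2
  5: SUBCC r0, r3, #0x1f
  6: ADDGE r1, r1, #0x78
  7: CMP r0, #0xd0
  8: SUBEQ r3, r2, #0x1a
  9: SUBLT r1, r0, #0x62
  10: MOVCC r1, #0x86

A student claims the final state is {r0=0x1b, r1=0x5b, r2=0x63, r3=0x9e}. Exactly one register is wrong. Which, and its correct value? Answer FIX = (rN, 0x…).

FIX = (r1, 0x86)

[0] flags=0010 → (cmp)
[1] flags=0010 LS?F → skip
[2] flags=0010 LT?F → skip
[3] flags=0010 VC?T → r3=0x9e
[4] flags=0010 → (cmp)
[5] flags=0010 CC?F → skip
[6] flags=0010 GE?T → r1=0xe6
[7] flags=0000 → (cmp)
[8] flags=0000 EQ?F → skip
[9] flags=0000 LT?F → skip
[10] flags=0000 CC?T → r1=0x86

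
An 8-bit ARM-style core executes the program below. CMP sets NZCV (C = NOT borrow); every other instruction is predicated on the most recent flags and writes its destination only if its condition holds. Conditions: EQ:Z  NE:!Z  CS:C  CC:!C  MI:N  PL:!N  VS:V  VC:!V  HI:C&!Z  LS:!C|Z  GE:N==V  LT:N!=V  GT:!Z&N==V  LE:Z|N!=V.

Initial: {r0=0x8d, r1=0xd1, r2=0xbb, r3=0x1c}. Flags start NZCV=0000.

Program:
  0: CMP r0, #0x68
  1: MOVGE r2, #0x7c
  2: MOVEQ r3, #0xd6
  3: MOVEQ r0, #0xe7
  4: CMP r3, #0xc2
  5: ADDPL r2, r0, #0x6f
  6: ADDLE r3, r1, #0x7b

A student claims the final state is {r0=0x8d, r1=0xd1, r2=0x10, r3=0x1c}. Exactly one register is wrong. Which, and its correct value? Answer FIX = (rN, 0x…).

FIX = (r2, 0xfc)

[0] flags=0011 → (cmp)
[1] flags=0011 GE?F → skip
[2] flags=0011 EQ?F → skip
[3] flags=0011 EQ?F → skip
[4] flags=0000 → (cmp)
[5] flags=0000 PL?T → r2=0xfc
[6] flags=0000 LE?F → skip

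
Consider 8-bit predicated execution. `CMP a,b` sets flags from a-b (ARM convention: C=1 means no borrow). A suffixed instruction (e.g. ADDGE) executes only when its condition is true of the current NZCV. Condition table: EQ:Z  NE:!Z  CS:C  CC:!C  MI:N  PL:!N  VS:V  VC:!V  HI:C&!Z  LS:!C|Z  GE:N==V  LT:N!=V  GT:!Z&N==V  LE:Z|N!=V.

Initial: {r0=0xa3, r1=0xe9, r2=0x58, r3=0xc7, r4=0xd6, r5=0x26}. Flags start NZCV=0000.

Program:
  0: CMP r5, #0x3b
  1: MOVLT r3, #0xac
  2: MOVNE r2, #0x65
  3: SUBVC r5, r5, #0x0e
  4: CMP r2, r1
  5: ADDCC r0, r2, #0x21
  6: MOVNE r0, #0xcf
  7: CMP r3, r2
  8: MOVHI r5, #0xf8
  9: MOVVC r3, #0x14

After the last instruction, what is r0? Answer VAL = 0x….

[0] flags=1000 → (cmp)
[1] flags=1000 LT?T → r3=0xac
[2] flags=1000 NE?T → r2=0x65
[3] flags=1000 VC?T → r5=0x18
[4] flags=0000 → (cmp)
[5] flags=0000 CC?T → r0=0x86
[6] flags=0000 NE?T → r0=0xcf
[7] flags=0011 → (cmp)
[8] flags=0011 HI?T → r5=0xf8
[9] flags=0011 VC?F → skip

VAL = 0xcf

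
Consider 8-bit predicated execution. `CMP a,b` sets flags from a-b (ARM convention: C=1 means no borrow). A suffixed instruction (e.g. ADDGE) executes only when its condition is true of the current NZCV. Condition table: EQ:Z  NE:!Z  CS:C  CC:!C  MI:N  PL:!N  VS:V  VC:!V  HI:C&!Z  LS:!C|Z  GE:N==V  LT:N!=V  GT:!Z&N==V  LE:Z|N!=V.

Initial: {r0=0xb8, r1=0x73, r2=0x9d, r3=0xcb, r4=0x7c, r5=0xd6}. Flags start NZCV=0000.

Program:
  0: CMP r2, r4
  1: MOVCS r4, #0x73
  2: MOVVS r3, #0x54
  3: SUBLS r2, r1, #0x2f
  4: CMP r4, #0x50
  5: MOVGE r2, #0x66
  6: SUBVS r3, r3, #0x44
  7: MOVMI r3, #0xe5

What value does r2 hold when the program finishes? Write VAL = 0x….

VAL = 0x66

[0] flags=0011 → (cmp)
[1] flags=0011 CS?T → r4=0x73
[2] flags=0011 VS?T → r3=0x54
[3] flags=0011 LS?F → skip
[4] flags=0010 → (cmp)
[5] flags=0010 GE?T → r2=0x66
[6] flags=0010 VS?F → skip
[7] flags=0010 MI?F → skip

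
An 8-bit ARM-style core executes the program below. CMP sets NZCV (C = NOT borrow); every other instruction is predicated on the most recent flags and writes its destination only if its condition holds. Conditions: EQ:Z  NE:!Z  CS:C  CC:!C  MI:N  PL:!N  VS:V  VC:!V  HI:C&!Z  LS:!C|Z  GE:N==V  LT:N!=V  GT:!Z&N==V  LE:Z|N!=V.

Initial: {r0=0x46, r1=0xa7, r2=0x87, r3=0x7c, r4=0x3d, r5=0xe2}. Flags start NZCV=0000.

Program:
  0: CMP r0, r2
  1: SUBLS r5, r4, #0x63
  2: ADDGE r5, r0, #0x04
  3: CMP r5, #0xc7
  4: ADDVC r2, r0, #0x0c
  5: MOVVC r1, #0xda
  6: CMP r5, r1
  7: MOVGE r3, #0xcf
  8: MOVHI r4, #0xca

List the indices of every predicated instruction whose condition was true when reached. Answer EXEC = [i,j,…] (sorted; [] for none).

EXEC = [1,2,7]

0: ✓ CMP  NZCV=1001
1: ✓ SUBLS  r5←0xda
2: ✓ ADDGE  r5←0x4a
3: ✓ CMP  NZCV=1001
4: · ADDVC
5: · MOVVC
6: ✓ CMP  NZCV=1001
7: ✓ MOVGE  r3←0xcf
8: · MOVHI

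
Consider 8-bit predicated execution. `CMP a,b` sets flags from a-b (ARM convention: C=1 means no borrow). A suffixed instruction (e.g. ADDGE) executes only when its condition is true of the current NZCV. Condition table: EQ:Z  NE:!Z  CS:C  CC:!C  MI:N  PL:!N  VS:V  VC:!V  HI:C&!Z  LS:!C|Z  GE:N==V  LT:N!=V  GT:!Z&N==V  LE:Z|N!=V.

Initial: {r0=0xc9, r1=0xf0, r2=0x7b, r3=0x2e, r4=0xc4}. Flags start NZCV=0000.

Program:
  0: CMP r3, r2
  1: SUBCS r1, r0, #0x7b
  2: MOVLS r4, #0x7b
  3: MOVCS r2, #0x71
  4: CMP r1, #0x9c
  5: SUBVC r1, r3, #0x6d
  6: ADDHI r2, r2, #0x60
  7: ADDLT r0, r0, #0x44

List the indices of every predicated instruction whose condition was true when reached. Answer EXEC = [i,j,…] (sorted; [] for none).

EXEC = [2,5,6]

0: ✓ CMP  NZCV=1000
1: · SUBCS
2: ✓ MOVLS  r4←0x7b
3: · MOVCS
4: ✓ CMP  NZCV=0010
5: ✓ SUBVC  r1←0xc1
6: ✓ ADDHI  r2←0xdb
7: · ADDLT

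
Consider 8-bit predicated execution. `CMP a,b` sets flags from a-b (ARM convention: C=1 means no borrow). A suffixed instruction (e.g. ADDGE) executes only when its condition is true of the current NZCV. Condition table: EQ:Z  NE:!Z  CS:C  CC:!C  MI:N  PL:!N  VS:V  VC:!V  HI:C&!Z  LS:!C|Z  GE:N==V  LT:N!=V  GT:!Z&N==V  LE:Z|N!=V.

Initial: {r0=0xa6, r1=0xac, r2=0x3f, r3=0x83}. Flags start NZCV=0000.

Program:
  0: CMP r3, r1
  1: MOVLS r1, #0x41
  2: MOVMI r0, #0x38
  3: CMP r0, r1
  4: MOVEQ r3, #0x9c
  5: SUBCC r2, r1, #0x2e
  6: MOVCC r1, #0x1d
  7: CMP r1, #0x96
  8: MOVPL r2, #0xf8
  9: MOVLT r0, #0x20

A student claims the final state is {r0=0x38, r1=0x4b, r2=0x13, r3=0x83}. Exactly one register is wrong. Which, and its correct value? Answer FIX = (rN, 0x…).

[0] flags=1000 → (cmp)
[1] flags=1000 LS?T → r1=0x41
[2] flags=1000 MI?T → r0=0x38
[3] flags=1000 → (cmp)
[4] flags=1000 EQ?F → skip
[5] flags=1000 CC?T → r2=0x13
[6] flags=1000 CC?T → r1=0x1d
[7] flags=1001 → (cmp)
[8] flags=1001 PL?F → skip
[9] flags=1001 LT?F → skip

FIX = (r1, 0x1d)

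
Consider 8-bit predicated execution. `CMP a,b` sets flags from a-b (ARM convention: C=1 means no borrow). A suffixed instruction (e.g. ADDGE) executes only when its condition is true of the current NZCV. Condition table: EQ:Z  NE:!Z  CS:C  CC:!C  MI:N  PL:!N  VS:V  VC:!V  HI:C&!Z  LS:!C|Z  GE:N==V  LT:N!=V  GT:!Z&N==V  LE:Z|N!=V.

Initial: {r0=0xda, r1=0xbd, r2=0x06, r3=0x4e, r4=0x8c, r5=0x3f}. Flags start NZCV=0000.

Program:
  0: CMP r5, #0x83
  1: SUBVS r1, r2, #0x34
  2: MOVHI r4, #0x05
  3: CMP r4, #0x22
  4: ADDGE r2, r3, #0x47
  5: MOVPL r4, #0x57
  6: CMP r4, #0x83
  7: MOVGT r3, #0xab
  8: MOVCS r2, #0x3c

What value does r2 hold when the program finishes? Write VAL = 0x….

0: ✓ CMP  NZCV=1001
1: ✓ SUBVS  r1←0xd2
2: · MOVHI
3: ✓ CMP  NZCV=0011
4: · ADDGE
5: ✓ MOVPL  r4←0x57
6: ✓ CMP  NZCV=1001
7: ✓ MOVGT  r3←0xab
8: · MOVCS

VAL = 0x06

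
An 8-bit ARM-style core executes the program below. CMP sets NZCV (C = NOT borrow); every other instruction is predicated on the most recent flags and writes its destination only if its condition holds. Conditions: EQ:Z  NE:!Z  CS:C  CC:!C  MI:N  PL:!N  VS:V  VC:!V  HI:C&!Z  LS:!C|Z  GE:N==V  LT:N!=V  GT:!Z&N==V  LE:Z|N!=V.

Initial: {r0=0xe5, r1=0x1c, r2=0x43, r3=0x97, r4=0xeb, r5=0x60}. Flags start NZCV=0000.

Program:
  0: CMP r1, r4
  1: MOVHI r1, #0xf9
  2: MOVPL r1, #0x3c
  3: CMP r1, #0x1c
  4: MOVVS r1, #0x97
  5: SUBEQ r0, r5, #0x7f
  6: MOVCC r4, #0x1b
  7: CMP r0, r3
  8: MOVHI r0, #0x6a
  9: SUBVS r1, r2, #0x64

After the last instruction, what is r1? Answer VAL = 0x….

[0] flags=0000 → (cmp)
[1] flags=0000 HI?F → skip
[2] flags=0000 PL?T → r1=0x3c
[3] flags=0010 → (cmp)
[4] flags=0010 VS?F → skip
[5] flags=0010 EQ?F → skip
[6] flags=0010 CC?F → skip
[7] flags=0010 → (cmp)
[8] flags=0010 HI?T → r0=0x6a
[9] flags=0010 VS?F → skip

VAL = 0x3c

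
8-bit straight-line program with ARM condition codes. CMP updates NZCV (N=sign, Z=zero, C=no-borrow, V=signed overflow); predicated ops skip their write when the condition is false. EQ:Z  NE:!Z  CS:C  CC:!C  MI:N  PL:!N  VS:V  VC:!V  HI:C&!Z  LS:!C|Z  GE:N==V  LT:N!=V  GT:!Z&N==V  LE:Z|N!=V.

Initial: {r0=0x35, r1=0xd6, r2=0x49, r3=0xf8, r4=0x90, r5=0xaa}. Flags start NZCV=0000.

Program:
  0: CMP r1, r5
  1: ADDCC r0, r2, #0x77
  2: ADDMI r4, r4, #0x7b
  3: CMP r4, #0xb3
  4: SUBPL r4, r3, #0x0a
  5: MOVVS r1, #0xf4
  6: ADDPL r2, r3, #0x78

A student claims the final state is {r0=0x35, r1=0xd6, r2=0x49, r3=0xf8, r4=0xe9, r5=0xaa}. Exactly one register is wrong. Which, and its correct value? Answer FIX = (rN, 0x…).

FIX = (r4, 0x90)

0: ✓ CMP  NZCV=0010
1: · ADDCC
2: · ADDMI
3: ✓ CMP  NZCV=1000
4: · SUBPL
5: · MOVVS
6: · ADDPL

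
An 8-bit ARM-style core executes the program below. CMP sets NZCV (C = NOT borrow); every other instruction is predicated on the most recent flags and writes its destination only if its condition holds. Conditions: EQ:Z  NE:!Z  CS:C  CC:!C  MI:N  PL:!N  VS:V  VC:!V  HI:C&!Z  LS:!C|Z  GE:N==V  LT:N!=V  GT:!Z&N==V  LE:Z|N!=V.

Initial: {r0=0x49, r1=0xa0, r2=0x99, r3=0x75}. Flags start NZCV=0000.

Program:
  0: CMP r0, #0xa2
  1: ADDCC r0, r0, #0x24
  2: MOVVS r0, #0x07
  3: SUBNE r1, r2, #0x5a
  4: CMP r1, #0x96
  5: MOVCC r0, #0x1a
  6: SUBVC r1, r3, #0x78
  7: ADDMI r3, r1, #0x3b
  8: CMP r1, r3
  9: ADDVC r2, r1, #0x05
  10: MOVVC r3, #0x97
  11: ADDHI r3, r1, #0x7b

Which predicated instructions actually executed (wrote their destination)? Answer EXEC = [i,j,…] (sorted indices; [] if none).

[0] flags=1001 → (cmp)
[1] flags=1001 CC?T → r0=0x6d
[2] flags=1001 VS?T → r0=0x07
[3] flags=1001 NE?T → r1=0x3f
[4] flags=1001 → (cmp)
[5] flags=1001 CC?T → r0=0x1a
[6] flags=1001 VC?F → skip
[7] flags=1001 MI?T → r3=0x7a
[8] flags=1000 → (cmp)
[9] flags=1000 VC?T → r2=0x44
[10] flags=1000 VC?T → r3=0x97
[11] flags=1000 HI?F → skip

EXEC = [1,2,3,5,7,9,10]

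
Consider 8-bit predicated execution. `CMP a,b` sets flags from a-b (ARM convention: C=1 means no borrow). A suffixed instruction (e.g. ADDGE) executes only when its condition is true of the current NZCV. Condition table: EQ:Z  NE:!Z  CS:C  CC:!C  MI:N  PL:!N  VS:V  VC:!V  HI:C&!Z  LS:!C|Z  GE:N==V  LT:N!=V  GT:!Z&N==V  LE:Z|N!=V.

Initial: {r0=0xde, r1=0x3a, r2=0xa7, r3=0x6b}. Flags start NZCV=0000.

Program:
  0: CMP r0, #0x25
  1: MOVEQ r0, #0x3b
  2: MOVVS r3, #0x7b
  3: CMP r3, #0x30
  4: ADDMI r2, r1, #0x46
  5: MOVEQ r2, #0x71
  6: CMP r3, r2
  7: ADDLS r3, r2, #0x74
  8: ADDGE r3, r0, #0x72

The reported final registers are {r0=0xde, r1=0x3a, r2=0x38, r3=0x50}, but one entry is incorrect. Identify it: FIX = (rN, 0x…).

0: ✓ CMP  NZCV=1010
1: · MOVEQ
2: · MOVVS
3: ✓ CMP  NZCV=0010
4: · ADDMI
5: · MOVEQ
6: ✓ CMP  NZCV=1001
7: ✓ ADDLS  r3←0x1b
8: ✓ ADDGE  r3←0x50

FIX = (r2, 0xa7)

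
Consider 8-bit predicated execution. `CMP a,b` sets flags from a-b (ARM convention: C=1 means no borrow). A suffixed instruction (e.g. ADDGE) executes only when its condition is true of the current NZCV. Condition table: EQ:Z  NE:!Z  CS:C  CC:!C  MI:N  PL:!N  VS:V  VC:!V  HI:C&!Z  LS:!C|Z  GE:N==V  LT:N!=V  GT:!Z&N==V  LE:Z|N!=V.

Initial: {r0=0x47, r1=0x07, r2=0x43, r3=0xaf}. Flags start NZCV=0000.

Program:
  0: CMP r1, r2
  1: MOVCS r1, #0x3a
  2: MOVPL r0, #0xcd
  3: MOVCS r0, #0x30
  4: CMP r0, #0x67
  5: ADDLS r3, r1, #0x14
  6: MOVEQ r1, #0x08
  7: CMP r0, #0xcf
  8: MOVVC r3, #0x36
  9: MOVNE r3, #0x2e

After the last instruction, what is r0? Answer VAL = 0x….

VAL = 0x47

0: ✓ CMP  NZCV=1000
1: · MOVCS
2: · MOVPL
3: · MOVCS
4: ✓ CMP  NZCV=1000
5: ✓ ADDLS  r3←0x1b
6: · MOVEQ
7: ✓ CMP  NZCV=0000
8: ✓ MOVVC  r3←0x36
9: ✓ MOVNE  r3←0x2e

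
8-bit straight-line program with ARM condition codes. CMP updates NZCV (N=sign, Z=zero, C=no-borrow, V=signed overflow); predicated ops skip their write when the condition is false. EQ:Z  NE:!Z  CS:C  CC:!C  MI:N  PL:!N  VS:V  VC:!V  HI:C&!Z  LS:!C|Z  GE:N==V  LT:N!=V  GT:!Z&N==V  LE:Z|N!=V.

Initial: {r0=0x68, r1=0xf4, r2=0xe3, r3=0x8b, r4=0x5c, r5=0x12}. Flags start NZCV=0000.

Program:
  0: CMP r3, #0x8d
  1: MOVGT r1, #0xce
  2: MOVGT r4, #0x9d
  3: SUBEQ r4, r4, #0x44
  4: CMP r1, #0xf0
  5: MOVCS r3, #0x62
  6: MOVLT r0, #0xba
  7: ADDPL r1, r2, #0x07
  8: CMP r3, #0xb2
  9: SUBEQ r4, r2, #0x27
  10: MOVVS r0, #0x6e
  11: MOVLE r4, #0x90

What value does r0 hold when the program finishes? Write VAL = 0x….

[0] flags=1000 → (cmp)
[1] flags=1000 GT?F → skip
[2] flags=1000 GT?F → skip
[3] flags=1000 EQ?F → skip
[4] flags=0010 → (cmp)
[5] flags=0010 CS?T → r3=0x62
[6] flags=0010 LT?F → skip
[7] flags=0010 PL?T → r1=0xea
[8] flags=1001 → (cmp)
[9] flags=1001 EQ?F → skip
[10] flags=1001 VS?T → r0=0x6e
[11] flags=1001 LE?F → skip

VAL = 0x6e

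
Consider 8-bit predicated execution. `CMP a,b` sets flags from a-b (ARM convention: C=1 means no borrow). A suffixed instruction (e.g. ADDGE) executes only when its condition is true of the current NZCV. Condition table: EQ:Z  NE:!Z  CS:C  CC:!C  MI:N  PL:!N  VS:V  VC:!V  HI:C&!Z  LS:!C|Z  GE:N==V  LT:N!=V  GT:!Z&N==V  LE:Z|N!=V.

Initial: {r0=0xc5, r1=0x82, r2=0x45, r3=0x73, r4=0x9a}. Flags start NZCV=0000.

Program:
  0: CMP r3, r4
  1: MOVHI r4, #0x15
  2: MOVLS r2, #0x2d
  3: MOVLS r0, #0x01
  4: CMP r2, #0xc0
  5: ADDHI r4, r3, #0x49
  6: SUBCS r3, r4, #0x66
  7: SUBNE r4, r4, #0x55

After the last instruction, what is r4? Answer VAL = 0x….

0: ✓ CMP  NZCV=1001
1: · MOVHI
2: ✓ MOVLS  r2←0x2d
3: ✓ MOVLS  r0←0x01
4: ✓ CMP  NZCV=0000
5: · ADDHI
6: · SUBCS
7: ✓ SUBNE  r4←0x45

VAL = 0x45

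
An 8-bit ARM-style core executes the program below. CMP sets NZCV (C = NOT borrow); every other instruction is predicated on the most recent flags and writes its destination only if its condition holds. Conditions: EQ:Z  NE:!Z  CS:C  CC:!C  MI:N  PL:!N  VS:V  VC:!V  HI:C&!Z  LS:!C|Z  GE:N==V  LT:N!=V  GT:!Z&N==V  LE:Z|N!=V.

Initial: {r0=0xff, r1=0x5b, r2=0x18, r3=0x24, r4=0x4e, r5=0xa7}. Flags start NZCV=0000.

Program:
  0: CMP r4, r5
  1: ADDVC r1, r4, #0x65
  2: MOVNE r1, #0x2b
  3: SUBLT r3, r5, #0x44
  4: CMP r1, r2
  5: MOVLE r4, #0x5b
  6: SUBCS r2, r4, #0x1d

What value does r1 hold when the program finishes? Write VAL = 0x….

0: ✓ CMP  NZCV=1001
1: · ADDVC
2: ✓ MOVNE  r1←0x2b
3: · SUBLT
4: ✓ CMP  NZCV=0010
5: · MOVLE
6: ✓ SUBCS  r2←0x31

VAL = 0x2b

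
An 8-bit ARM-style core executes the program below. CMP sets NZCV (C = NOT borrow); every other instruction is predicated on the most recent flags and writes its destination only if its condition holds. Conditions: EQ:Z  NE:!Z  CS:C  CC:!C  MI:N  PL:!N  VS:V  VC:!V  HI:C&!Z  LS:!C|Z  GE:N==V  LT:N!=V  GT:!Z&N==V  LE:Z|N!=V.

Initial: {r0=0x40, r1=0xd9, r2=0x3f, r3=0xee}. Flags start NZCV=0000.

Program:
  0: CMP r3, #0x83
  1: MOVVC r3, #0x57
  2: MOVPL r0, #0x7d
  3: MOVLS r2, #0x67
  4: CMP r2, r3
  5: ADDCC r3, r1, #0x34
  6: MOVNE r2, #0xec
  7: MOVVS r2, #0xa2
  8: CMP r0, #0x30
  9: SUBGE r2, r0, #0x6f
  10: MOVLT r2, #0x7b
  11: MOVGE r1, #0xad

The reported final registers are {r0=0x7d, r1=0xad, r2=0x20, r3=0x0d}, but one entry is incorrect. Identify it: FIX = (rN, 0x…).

FIX = (r2, 0x0e)

0: ✓ CMP  NZCV=0010
1: ✓ MOVVC  r3←0x57
2: ✓ MOVPL  r0←0x7d
3: · MOVLS
4: ✓ CMP  NZCV=1000
5: ✓ ADDCC  r3←0x0d
6: ✓ MOVNE  r2←0xec
7: · MOVVS
8: ✓ CMP  NZCV=0010
9: ✓ SUBGE  r2←0x0e
10: · MOVLT
11: ✓ MOVGE  r1←0xad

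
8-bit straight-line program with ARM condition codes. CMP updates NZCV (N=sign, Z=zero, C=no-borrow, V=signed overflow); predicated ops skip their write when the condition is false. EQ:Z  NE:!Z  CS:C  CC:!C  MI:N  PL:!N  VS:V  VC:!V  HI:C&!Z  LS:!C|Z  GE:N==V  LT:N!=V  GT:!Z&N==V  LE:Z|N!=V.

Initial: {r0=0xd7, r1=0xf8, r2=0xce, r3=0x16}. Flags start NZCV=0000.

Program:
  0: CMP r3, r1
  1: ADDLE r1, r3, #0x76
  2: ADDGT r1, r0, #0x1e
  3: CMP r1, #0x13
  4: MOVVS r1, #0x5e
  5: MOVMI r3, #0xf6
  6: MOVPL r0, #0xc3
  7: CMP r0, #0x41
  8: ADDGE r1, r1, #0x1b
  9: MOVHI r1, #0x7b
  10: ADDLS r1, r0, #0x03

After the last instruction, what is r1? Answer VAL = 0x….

[0] flags=0000 → (cmp)
[1] flags=0000 LE?F → skip
[2] flags=0000 GT?T → r1=0xf5
[3] flags=1010 → (cmp)
[4] flags=1010 VS?F → skip
[5] flags=1010 MI?T → r3=0xf6
[6] flags=1010 PL?F → skip
[7] flags=1010 → (cmp)
[8] flags=1010 GE?F → skip
[9] flags=1010 HI?T → r1=0x7b
[10] flags=1010 LS?F → skip

VAL = 0x7b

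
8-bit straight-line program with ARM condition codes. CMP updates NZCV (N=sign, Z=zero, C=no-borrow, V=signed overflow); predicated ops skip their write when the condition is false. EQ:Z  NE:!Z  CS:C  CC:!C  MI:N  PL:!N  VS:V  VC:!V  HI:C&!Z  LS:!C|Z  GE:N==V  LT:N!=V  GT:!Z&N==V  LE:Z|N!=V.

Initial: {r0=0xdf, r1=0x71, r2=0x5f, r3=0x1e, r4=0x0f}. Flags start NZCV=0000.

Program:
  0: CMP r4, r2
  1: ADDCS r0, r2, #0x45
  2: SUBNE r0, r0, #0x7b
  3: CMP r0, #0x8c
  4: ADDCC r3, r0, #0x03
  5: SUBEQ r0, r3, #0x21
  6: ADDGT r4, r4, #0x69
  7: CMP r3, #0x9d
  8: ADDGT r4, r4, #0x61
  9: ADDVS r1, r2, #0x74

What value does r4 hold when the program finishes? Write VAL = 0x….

0: ✓ CMP  NZCV=1000
1: · ADDCS
2: ✓ SUBNE  r0←0x64
3: ✓ CMP  NZCV=1001
4: ✓ ADDCC  r3←0x67
5: · SUBEQ
6: ✓ ADDGT  r4←0x78
7: ✓ CMP  NZCV=1001
8: ✓ ADDGT  r4←0xd9
9: ✓ ADDVS  r1←0xd3

VAL = 0xd9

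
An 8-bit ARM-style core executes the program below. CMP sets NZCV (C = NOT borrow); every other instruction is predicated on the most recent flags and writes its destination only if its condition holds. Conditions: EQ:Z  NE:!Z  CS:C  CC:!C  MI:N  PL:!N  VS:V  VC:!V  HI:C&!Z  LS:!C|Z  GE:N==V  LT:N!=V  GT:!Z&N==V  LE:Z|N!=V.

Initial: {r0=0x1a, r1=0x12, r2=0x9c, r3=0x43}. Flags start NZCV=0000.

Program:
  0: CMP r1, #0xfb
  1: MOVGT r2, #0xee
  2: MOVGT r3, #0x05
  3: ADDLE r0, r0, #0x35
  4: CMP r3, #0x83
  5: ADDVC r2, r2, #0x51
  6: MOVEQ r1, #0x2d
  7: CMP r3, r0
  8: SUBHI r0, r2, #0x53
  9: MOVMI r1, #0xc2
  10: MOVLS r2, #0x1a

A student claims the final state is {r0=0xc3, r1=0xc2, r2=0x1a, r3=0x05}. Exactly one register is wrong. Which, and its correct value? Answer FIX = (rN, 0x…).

FIX = (r0, 0x1a)

0: ✓ CMP  NZCV=0000
1: ✓ MOVGT  r2←0xee
2: ✓ MOVGT  r3←0x05
3: · ADDLE
4: ✓ CMP  NZCV=1001
5: · ADDVC
6: · MOVEQ
7: ✓ CMP  NZCV=1000
8: · SUBHI
9: ✓ MOVMI  r1←0xc2
10: ✓ MOVLS  r2←0x1a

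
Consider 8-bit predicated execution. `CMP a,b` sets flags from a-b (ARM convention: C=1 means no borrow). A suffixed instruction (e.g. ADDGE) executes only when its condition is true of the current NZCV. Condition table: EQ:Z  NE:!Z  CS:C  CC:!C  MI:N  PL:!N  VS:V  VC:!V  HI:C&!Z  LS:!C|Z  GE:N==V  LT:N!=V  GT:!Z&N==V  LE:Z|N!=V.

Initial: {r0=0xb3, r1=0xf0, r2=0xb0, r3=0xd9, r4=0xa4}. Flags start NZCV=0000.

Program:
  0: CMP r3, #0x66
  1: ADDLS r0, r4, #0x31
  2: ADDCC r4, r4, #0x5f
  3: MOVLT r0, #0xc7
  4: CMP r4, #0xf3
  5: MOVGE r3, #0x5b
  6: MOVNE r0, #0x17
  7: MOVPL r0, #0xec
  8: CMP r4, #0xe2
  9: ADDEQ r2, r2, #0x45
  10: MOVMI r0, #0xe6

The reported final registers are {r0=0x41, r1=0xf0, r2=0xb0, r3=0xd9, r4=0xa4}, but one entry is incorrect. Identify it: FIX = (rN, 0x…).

0: ✓ CMP  NZCV=0011
1: · ADDLS
2: · ADDCC
3: ✓ MOVLT  r0←0xc7
4: ✓ CMP  NZCV=1000
5: · MOVGE
6: ✓ MOVNE  r0←0x17
7: · MOVPL
8: ✓ CMP  NZCV=1000
9: · ADDEQ
10: ✓ MOVMI  r0←0xe6

FIX = (r0, 0xe6)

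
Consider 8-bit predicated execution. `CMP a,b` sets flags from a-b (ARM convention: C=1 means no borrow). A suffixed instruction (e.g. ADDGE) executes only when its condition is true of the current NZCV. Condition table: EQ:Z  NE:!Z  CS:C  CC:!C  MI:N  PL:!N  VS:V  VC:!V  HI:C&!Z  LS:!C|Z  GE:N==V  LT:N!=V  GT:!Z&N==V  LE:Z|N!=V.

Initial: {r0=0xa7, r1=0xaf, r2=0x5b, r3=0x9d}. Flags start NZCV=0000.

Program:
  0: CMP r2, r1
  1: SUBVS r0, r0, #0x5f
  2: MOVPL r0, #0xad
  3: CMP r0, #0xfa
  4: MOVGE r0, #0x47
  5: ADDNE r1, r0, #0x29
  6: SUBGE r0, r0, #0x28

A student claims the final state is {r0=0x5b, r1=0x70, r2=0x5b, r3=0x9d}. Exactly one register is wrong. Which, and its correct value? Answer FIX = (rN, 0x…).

FIX = (r0, 0x1f)

0: ✓ CMP  NZCV=1001
1: ✓ SUBVS  r0←0x48
2: · MOVPL
3: ✓ CMP  NZCV=0000
4: ✓ MOVGE  r0←0x47
5: ✓ ADDNE  r1←0x70
6: ✓ SUBGE  r0←0x1f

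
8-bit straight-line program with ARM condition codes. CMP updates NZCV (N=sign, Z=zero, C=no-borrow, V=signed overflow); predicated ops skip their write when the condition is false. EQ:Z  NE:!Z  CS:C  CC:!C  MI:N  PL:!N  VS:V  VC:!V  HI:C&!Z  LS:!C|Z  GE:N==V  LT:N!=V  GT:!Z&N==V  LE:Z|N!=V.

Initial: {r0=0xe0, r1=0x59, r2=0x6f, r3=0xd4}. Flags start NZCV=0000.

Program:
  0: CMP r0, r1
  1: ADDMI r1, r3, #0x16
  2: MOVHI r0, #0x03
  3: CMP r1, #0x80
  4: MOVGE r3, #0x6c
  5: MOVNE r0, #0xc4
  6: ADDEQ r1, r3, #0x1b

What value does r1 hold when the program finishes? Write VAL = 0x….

VAL = 0xea

[0] flags=1010 → (cmp)
[1] flags=1010 MI?T → r1=0xea
[2] flags=1010 HI?T → r0=0x03
[3] flags=0010 → (cmp)
[4] flags=0010 GE?T → r3=0x6c
[5] flags=0010 NE?T → r0=0xc4
[6] flags=0010 EQ?F → skip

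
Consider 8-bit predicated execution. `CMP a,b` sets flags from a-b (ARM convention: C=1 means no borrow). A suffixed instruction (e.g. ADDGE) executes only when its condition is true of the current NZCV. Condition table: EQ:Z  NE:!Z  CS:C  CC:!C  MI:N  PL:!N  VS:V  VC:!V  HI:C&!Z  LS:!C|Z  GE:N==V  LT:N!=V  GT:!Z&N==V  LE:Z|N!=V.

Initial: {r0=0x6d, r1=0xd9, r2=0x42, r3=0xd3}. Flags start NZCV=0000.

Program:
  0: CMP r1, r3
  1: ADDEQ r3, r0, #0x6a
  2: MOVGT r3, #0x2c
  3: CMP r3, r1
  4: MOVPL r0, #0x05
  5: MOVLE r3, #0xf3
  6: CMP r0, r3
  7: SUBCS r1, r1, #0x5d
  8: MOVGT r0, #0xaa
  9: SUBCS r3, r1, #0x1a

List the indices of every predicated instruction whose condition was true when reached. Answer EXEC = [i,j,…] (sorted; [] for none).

0: ✓ CMP  NZCV=0010
1: · ADDEQ
2: ✓ MOVGT  r3←0x2c
3: ✓ CMP  NZCV=0000
4: ✓ MOVPL  r0←0x05
5: · MOVLE
6: ✓ CMP  NZCV=1000
7: · SUBCS
8: · MOVGT
9: · SUBCS

EXEC = [2,4]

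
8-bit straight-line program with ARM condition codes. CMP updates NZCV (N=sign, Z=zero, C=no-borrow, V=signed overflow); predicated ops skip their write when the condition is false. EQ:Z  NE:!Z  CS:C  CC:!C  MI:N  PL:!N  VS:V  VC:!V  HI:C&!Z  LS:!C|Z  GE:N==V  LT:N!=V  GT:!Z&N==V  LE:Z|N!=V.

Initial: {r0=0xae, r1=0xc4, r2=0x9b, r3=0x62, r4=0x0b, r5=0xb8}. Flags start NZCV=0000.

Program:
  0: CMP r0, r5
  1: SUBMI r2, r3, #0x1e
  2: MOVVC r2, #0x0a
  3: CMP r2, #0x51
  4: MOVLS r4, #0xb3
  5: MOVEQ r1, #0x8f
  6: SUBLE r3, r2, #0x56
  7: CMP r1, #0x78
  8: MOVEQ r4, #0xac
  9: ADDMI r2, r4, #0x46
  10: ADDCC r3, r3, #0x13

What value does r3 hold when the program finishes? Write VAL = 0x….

VAL = 0xb4

0: ✓ CMP  NZCV=1000
1: ✓ SUBMI  r2←0x44
2: ✓ MOVVC  r2←0x0a
3: ✓ CMP  NZCV=1000
4: ✓ MOVLS  r4←0xb3
5: · MOVEQ
6: ✓ SUBLE  r3←0xb4
7: ✓ CMP  NZCV=0011
8: · MOVEQ
9: · ADDMI
10: · ADDCC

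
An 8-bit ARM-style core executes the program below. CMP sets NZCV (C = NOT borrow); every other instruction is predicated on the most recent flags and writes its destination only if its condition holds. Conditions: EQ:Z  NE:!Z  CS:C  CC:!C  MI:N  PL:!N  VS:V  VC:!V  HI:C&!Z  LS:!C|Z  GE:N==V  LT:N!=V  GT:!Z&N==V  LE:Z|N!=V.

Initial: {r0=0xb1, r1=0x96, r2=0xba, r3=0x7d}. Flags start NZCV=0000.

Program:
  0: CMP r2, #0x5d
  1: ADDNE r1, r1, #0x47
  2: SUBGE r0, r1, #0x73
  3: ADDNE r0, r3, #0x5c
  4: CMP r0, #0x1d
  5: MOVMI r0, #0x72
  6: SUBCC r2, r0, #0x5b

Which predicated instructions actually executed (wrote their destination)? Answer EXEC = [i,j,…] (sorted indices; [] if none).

[0] flags=0011 → (cmp)
[1] flags=0011 NE?T → r1=0xdd
[2] flags=0011 GE?F → skip
[3] flags=0011 NE?T → r0=0xd9
[4] flags=1010 → (cmp)
[5] flags=1010 MI?T → r0=0x72
[6] flags=1010 CC?F → skip

EXEC = [1,3,5]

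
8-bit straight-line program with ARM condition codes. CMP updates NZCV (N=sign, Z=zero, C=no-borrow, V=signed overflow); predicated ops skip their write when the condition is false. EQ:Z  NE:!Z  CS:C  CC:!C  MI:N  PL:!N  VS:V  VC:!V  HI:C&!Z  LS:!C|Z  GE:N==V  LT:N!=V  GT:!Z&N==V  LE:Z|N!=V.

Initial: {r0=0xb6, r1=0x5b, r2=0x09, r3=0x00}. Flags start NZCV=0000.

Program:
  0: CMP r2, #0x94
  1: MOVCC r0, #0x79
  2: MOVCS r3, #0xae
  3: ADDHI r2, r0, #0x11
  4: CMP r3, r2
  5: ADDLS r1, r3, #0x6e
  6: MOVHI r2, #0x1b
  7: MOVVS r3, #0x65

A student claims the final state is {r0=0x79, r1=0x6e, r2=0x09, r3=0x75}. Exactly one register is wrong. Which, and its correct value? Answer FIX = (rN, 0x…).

[0] flags=0000 → (cmp)
[1] flags=0000 CC?T → r0=0x79
[2] flags=0000 CS?F → skip
[3] flags=0000 HI?F → skip
[4] flags=1000 → (cmp)
[5] flags=1000 LS?T → r1=0x6e
[6] flags=1000 HI?F → skip
[7] flags=1000 VS?F → skip

FIX = (r3, 0x00)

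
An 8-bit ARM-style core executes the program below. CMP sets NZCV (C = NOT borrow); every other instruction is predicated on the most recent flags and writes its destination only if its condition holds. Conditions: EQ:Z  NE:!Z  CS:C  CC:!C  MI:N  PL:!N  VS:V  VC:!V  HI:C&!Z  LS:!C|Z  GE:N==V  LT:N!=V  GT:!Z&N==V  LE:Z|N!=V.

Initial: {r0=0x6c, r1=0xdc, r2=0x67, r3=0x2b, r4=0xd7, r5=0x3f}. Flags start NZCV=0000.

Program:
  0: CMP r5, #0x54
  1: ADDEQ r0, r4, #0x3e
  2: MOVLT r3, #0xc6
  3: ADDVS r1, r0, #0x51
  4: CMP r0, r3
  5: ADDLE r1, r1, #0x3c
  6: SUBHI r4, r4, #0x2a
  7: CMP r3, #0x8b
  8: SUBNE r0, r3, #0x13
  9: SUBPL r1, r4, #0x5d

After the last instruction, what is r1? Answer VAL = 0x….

VAL = 0x7a

[0] flags=1000 → (cmp)
[1] flags=1000 EQ?F → skip
[2] flags=1000 LT?T → r3=0xc6
[3] flags=1000 VS?F → skip
[4] flags=1001 → (cmp)
[5] flags=1001 LE?F → skip
[6] flags=1001 HI?F → skip
[7] flags=0010 → (cmp)
[8] flags=0010 NE?T → r0=0xb3
[9] flags=0010 PL?T → r1=0x7a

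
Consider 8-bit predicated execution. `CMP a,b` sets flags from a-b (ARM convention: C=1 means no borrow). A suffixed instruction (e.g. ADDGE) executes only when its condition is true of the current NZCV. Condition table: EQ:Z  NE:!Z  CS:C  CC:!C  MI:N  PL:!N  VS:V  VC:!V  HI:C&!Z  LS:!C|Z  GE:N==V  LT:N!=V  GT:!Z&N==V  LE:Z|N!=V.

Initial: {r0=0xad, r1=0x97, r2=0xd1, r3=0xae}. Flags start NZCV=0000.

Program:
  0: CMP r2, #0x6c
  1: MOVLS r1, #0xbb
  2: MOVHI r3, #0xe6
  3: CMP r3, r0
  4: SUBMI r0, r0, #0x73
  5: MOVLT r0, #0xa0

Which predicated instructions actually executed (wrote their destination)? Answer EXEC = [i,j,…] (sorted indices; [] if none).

EXEC = [2]

0: ✓ CMP  NZCV=0011
1: · MOVLS
2: ✓ MOVHI  r3←0xe6
3: ✓ CMP  NZCV=0010
4: · SUBMI
5: · MOVLT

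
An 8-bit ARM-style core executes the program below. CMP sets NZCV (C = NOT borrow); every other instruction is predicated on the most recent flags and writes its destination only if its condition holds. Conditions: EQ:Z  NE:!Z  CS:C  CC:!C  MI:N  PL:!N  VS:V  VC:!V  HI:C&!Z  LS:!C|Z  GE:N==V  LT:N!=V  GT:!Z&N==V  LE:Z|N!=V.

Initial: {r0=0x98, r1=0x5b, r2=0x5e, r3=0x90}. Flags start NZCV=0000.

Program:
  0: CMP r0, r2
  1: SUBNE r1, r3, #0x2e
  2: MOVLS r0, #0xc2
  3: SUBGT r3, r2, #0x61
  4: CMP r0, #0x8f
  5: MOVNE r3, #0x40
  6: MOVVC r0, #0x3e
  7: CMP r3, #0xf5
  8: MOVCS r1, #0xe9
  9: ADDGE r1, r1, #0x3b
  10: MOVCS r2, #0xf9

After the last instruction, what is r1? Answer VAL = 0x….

VAL = 0x9d

[0] flags=0011 → (cmp)
[1] flags=0011 NE?T → r1=0x62
[2] flags=0011 LS?F → skip
[3] flags=0011 GT?F → skip
[4] flags=0010 → (cmp)
[5] flags=0010 NE?T → r3=0x40
[6] flags=0010 VC?T → r0=0x3e
[7] flags=0000 → (cmp)
[8] flags=0000 CS?F → skip
[9] flags=0000 GE?T → r1=0x9d
[10] flags=0000 CS?F → skip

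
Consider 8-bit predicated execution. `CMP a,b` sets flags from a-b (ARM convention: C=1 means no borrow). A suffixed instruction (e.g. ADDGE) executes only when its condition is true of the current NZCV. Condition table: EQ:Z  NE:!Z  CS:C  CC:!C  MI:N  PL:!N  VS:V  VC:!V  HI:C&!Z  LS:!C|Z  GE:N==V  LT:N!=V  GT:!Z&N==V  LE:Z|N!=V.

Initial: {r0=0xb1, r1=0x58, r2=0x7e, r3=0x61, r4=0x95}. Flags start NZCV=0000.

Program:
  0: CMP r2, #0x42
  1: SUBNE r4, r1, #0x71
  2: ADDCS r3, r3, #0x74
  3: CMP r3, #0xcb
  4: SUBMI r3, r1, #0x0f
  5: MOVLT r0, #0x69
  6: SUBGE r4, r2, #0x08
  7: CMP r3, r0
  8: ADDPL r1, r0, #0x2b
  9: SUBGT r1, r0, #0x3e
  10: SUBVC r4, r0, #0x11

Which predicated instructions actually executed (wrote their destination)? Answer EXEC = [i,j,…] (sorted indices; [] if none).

EXEC = [1,2,6,8,9,10]

[0] flags=0010 → (cmp)
[1] flags=0010 NE?T → r4=0xe7
[2] flags=0010 CS?T → r3=0xd5
[3] flags=0010 → (cmp)
[4] flags=0010 MI?F → skip
[5] flags=0010 LT?F → skip
[6] flags=0010 GE?T → r4=0x76
[7] flags=0010 → (cmp)
[8] flags=0010 PL?T → r1=0xdc
[9] flags=0010 GT?T → r1=0x73
[10] flags=0010 VC?T → r4=0xa0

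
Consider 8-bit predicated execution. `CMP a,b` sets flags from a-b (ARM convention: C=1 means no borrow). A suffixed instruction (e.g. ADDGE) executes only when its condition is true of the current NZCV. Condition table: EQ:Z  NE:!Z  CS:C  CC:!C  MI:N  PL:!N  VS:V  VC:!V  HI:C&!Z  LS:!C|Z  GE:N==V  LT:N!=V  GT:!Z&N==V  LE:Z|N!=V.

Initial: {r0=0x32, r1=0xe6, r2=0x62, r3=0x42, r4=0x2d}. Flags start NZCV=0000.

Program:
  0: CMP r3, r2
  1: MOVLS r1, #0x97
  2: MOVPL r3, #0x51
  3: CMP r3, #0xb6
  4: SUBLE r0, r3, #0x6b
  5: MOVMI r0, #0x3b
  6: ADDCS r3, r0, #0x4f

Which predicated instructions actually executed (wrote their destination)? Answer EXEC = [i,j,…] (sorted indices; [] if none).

0: ✓ CMP  NZCV=1000
1: ✓ MOVLS  r1←0x97
2: · MOVPL
3: ✓ CMP  NZCV=1001
4: · SUBLE
5: ✓ MOVMI  r0←0x3b
6: · ADDCS

EXEC = [1,5]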